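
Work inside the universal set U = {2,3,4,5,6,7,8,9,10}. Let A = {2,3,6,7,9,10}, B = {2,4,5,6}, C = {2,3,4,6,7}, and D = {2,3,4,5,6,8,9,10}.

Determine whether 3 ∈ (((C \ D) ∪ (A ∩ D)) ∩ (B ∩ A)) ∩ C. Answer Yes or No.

No

3 ∈ C and 3 ∈ D, so 3 ∉ C \ D
3 ∈ A and 3 ∈ D, so 3 ∈ A ∩ D
3 ∉ (C \ D) and 3 ∈ (A ∩ D), so 3 ∈ (C \ D) ∪ (A ∩ D)
3 ∉ B and 3 ∈ A, so 3 ∉ B ∩ A
3 ∈ ((C \ D) ∪ (A ∩ D)) and 3 ∉ (B ∩ A), so 3 ∉ ((C \ D) ∪ (A ∩ D)) ∩ (B ∩ A)
3 ∉ (((C \ D) ∪ (A ∩ D)) ∩ (B ∩ A)) and 3 ∈ C, so 3 ∉ (((C \ D) ∪ (A ∩ D)) ∩ (B ∩ A)) ∩ C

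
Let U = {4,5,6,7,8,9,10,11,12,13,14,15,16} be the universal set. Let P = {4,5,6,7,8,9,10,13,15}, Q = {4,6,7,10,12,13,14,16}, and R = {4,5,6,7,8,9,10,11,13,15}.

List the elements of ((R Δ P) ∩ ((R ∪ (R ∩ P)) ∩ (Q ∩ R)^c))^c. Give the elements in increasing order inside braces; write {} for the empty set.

R Δ P = {11}
R ∩ P = {4,5,6,7,8,9,10,13,15}
R ∪ (R ∩ P) = {4,5,6,7,8,9,10,11,13,15}
Q ∩ R = {4,6,7,10,13}
(Q ∩ R)^c = {5,8,9,11,12,14,15,16}
(R ∪ (R ∩ P)) ∩ (Q ∩ R)^c = {5,8,9,11,15}
(R Δ P) ∩ ((R ∪ (R ∩ P)) ∩ (Q ∩ R)^c) = {11}
((R Δ P) ∩ ((R ∪ (R ∩ P)) ∩ (Q ∩ R)^c))^c = {4,5,6,7,8,9,10,12,13,14,15,16}

{4,5,6,7,8,9,10,12,13,14,15,16}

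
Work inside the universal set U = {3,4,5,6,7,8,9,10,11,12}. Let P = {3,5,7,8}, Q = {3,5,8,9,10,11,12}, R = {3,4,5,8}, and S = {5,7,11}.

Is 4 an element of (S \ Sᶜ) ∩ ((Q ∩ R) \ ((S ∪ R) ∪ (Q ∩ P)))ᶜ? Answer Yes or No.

No

4 ∉ S, so 4 ∈ Sᶜ
4 ∉ S and 4 ∈ Sᶜ, so 4 ∉ S \ Sᶜ
4 ∉ Q and 4 ∈ R, so 4 ∉ Q ∩ R
4 ∉ S and 4 ∈ R, so 4 ∈ S ∪ R
4 ∉ Q and 4 ∉ P, so 4 ∉ Q ∩ P
4 ∈ (S ∪ R) and 4 ∉ (Q ∩ P), so 4 ∈ (S ∪ R) ∪ (Q ∩ P)
4 ∉ (Q ∩ R) and 4 ∈ ((S ∪ R) ∪ (Q ∩ P)), so 4 ∉ (Q ∩ R) \ ((S ∪ R) ∪ (Q ∩ P))
4 ∈ ((Q ∩ R) \ ((S ∪ R) ∪ (Q ∩ P)))ᶜ since 4 ∉ ((Q ∩ R) \ ((S ∪ R) ∪ (Q ∩ P)))
4 ∉ (S \ Sᶜ) and 4 ∈ ((Q ∩ R) \ ((S ∪ R) ∪ (Q ∩ P)))ᶜ, so 4 ∉ (S \ Sᶜ) ∩ ((Q ∩ R) \ ((S ∪ R) ∪ (Q ∩ P)))ᶜ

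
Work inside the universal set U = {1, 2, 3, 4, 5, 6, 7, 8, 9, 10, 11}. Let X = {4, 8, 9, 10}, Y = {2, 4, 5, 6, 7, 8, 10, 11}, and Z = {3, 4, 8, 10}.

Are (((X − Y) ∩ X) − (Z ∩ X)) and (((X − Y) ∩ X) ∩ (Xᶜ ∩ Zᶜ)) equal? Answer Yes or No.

X − Y = {9}
(X − Y) ∩ X = {9}
Z ∩ X = {4, 8, 10}
((X − Y) ∩ X) − (Z ∩ X) = {9}
Xᶜ = {1, 2, 3, 5, 6, 7, 11}
Zᶜ = {1, 2, 5, 6, 7, 9, 11}
Xᶜ ∩ Zᶜ = {1, 2, 5, 6, 7, 11}
((X − Y) ∩ X) ∩ (Xᶜ ∩ Zᶜ) = {}
9 ∈ ((X − Y) ∩ X) − (Z ∩ X) but 9 ∉ ((X − Y) ∩ X) ∩ (Xᶜ ∩ Zᶜ), so they differ.

No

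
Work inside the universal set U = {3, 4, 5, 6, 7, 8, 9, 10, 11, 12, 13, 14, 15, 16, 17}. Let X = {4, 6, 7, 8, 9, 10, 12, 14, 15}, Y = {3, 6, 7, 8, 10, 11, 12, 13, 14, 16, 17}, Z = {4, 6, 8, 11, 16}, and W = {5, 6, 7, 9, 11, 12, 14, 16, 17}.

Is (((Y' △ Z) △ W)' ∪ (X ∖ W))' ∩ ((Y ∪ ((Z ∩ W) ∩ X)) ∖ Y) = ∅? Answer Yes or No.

Yes

Y' = {4, 5, 9, 15}
Y' △ Z = {5, 6, 8, 9, 11, 15, 16}
(Y' △ Z) △ W = {7, 8, 12, 14, 15, 17}
((Y' △ Z) △ W)' = {3, 4, 5, 6, 9, 10, 11, 13, 16}
X ∖ W = {4, 8, 10, 15}
((Y' △ Z) △ W)' ∪ (X ∖ W) = {3, 4, 5, 6, 8, 9, 10, 11, 13, 15, 16}
(((Y' △ Z) △ W)' ∪ (X ∖ W))' = {7, 12, 14, 17}
Z ∩ W = {6, 11, 16}
(Z ∩ W) ∩ X = {6}
Y ∪ ((Z ∩ W) ∩ X) = {3, 6, 7, 8, 10, 11, 12, 13, 14, 16, 17}
(Y ∪ ((Z ∩ W) ∩ X)) ∖ Y = {}
{7, 12, 14, 17} and {} share no elements.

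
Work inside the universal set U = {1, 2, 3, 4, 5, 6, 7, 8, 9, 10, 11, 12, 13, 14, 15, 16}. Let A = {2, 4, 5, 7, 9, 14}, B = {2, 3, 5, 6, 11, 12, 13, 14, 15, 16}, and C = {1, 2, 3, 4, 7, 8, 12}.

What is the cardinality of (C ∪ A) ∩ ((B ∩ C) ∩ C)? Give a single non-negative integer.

3

C ∪ A = {1, 2, 3, 4, 5, 7, 8, 9, 12, 14}
B ∩ C = {2, 3, 12}
(B ∩ C) ∩ C = {2, 3, 12}
(C ∪ A) ∩ ((B ∩ C) ∩ C) = {2, 3, 12}
|(C ∪ A) ∩ ((B ∩ C) ∩ C)| = 3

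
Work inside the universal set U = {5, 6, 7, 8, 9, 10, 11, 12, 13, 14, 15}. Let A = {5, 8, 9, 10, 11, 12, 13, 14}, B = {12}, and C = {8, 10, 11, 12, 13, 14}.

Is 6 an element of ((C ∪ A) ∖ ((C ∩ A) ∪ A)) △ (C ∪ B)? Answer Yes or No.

No

6 ∉ C and 6 ∉ A, so 6 ∉ C ∪ A
6 ∉ C and 6 ∉ A, so 6 ∉ C ∩ A
6 ∉ (C ∩ A) and 6 ∉ A, so 6 ∉ (C ∩ A) ∪ A
6 ∉ (C ∪ A) and 6 ∉ ((C ∩ A) ∪ A), so 6 ∉ (C ∪ A) ∖ ((C ∩ A) ∪ A)
6 ∉ C and 6 ∉ B, so 6 ∉ C ∪ B
6 ∉ ((C ∪ A) ∖ ((C ∩ A) ∪ A)) and 6 ∉ (C ∪ B), so 6 ∉ ((C ∪ A) ∖ ((C ∩ A) ∪ A)) △ (C ∪ B)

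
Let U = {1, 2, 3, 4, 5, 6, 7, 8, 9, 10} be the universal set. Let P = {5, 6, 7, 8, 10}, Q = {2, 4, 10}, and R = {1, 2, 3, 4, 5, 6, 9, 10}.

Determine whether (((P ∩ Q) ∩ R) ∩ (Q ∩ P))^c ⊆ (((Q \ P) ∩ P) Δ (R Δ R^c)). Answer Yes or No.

P ∩ Q = {10}
(P ∩ Q) ∩ R = {10}
Q ∩ P = {10}
((P ∩ Q) ∩ R) ∩ (Q ∩ P) = {10}
(((P ∩ Q) ∩ R) ∩ (Q ∩ P))^c = {1, 2, 3, 4, 5, 6, 7, 8, 9}
Q \ P = {2, 4}
(Q \ P) ∩ P = {}
R^c = {7, 8}
R Δ R^c = {1, 2, 3, 4, 5, 6, 7, 8, 9, 10}
((Q \ P) ∩ P) Δ (R Δ R^c) = {1, 2, 3, 4, 5, 6, 7, 8, 9, 10}
Every element of {1, 2, 3, 4, 5, 6, 7, 8, 9} is in {1, 2, 3, 4, 5, 6, 7, 8, 9, 10}, so (((P ∩ Q) ∩ R) ∩ (Q ∩ P))^c ⊆ ((Q \ P) ∩ P) Δ (R Δ R^c).

Yes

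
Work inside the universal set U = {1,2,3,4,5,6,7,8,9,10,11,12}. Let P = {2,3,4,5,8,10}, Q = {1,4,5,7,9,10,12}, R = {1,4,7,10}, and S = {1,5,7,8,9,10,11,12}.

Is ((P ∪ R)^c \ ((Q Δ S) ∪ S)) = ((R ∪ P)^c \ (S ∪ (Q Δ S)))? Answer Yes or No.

P ∪ R = {1,2,3,4,5,7,8,10}
(P ∪ R)^c = {6,9,11,12}
Q Δ S = {4,8,11}
(Q Δ S) ∪ S = {1,4,5,7,8,9,10,11,12}
(P ∪ R)^c \ ((Q Δ S) ∪ S) = {6}
R ∪ P = {1,2,3,4,5,7,8,10}
(R ∪ P)^c = {6,9,11,12}
S ∪ (Q Δ S) = {1,4,5,7,8,9,10,11,12}
(R ∪ P)^c \ (S ∪ (Q Δ S)) = {6}
Both equal {6}, so (P ∪ R)^c \ ((Q Δ S) ∪ S) = (R ∪ P)^c \ (S ∪ (Q Δ S)).

Yes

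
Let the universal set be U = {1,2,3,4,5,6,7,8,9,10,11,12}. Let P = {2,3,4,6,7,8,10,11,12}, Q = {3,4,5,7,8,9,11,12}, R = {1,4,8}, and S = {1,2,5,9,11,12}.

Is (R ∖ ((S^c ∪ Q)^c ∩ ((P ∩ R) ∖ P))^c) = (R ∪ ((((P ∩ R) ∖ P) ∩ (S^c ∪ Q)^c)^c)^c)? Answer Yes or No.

S^c = {3,4,6,7,8,10}
S^c ∪ Q = {3,4,5,6,7,8,9,10,11,12}
(S^c ∪ Q)^c = {1,2}
P ∩ R = {4,8}
(P ∩ R) ∖ P = {}
(S^c ∪ Q)^c ∩ ((P ∩ R) ∖ P) = {}
((S^c ∪ Q)^c ∩ ((P ∩ R) ∖ P))^c = {1,2,3,4,5,6,7,8,9,10,11,12}
R ∖ ((S^c ∪ Q)^c ∩ ((P ∩ R) ∖ P))^c = {}
((P ∩ R) ∖ P) ∩ (S^c ∪ Q)^c = {}
(((P ∩ R) ∖ P) ∩ (S^c ∪ Q)^c)^c = {1,2,3,4,5,6,7,8,9,10,11,12}
((((P ∩ R) ∖ P) ∩ (S^c ∪ Q)^c)^c)^c = {}
R ∪ ((((P ∩ R) ∖ P) ∩ (S^c ∪ Q)^c)^c)^c = {1,4,8}
1 ∈ R ∪ ((((P ∩ R) ∖ P) ∩ (S^c ∪ Q)^c)^c)^c but 1 ∉ R ∖ ((S^c ∪ Q)^c ∩ ((P ∩ R) ∖ P))^c, so they differ.

No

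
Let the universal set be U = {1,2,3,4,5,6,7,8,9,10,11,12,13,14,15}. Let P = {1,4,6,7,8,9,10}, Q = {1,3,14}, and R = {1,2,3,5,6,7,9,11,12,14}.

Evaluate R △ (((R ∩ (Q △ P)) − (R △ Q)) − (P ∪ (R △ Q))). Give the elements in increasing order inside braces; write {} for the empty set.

Q △ P = {3,4,6,7,8,9,10,14}
R ∩ (Q △ P) = {3,6,7,9,14}
R △ Q = {2,5,6,7,9,11,12}
(R ∩ (Q △ P)) − (R △ Q) = {3,14}
P ∪ (R △ Q) = {1,2,4,5,6,7,8,9,10,11,12}
((R ∩ (Q △ P)) − (R △ Q)) − (P ∪ (R △ Q)) = {3,14}
R △ (((R ∩ (Q △ P)) − (R △ Q)) − (P ∪ (R △ Q))) = {1,2,5,6,7,9,11,12}

{1,2,5,6,7,9,11,12}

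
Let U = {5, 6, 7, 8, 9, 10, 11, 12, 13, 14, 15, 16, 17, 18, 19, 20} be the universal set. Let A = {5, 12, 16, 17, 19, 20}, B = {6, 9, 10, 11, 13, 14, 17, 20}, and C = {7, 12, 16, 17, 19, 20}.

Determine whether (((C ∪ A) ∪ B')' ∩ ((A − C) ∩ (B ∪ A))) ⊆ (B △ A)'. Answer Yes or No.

Yes

C ∪ A = {5, 7, 12, 16, 17, 19, 20}
B' = {5, 7, 8, 12, 15, 16, 18, 19}
(C ∪ A) ∪ B' = {5, 7, 8, 12, 15, 16, 17, 18, 19, 20}
((C ∪ A) ∪ B')' = {6, 9, 10, 11, 13, 14}
A − C = {5}
B ∪ A = {5, 6, 9, 10, 11, 12, 13, 14, 16, 17, 19, 20}
(A − C) ∩ (B ∪ A) = {5}
((C ∪ A) ∪ B')' ∩ ((A − C) ∩ (B ∪ A)) = {}
B △ A = {5, 6, 9, 10, 11, 12, 13, 14, 16, 19}
(B △ A)' = {7, 8, 15, 17, 18, 20}
Every element of {} is in {7, 8, 15, 17, 18, 20}, so ((C ∪ A) ∪ B')' ∩ ((A − C) ∩ (B ∪ A)) ⊆ (B △ A)'.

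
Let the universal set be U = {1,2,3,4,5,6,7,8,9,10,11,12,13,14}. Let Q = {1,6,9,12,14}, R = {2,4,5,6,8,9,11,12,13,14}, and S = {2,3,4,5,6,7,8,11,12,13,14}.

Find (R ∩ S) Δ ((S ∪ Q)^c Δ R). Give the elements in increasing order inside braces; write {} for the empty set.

R ∩ S = {2,4,5,6,8,11,12,13,14}
S ∪ Q = {1,2,3,4,5,6,7,8,9,11,12,13,14}
(S ∪ Q)^c = {10}
(S ∪ Q)^c Δ R = {2,4,5,6,8,9,10,11,12,13,14}
(R ∩ S) Δ ((S ∪ Q)^c Δ R) = {9,10}

{9,10}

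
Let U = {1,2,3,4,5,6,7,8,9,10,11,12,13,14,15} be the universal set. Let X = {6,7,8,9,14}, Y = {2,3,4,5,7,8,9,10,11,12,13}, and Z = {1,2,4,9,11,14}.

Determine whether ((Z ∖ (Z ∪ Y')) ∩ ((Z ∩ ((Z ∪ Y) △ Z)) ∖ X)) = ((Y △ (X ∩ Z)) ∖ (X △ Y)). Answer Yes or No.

Y' = {1,6,14,15}
Z ∪ Y' = {1,2,4,6,9,11,14,15}
Z ∖ (Z ∪ Y') = {}
Z ∪ Y = {1,2,3,4,5,7,8,9,10,11,12,13,14}
(Z ∪ Y) △ Z = {3,5,7,8,10,12,13}
Z ∩ ((Z ∪ Y) △ Z) = {}
(Z ∩ ((Z ∪ Y) △ Z)) ∖ X = {}
(Z ∖ (Z ∪ Y')) ∩ ((Z ∩ ((Z ∪ Y) △ Z)) ∖ X) = {}
X ∩ Z = {9,14}
Y △ (X ∩ Z) = {2,3,4,5,7,8,10,11,12,13,14}
X △ Y = {2,3,4,5,6,10,11,12,13,14}
(Y △ (X ∩ Z)) ∖ (X △ Y) = {7,8}
7 ∈ (Y △ (X ∩ Z)) ∖ (X △ Y) but 7 ∉ (Z ∖ (Z ∪ Y')) ∩ ((Z ∩ ((Z ∪ Y) △ Z)) ∖ X), so they differ.

No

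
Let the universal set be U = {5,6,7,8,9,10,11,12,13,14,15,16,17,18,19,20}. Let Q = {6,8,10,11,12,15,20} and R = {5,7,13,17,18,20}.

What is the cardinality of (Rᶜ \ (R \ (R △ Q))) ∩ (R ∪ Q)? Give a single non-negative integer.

Rᶜ = {6,8,9,10,11,12,14,15,16,19}
R △ Q = {5,6,7,8,10,11,12,13,15,17,18}
R \ (R △ Q) = {20}
Rᶜ \ (R \ (R △ Q)) = {6,8,9,10,11,12,14,15,16,19}
R ∪ Q = {5,6,7,8,10,11,12,13,15,17,18,20}
(Rᶜ \ (R \ (R △ Q))) ∩ (R ∪ Q) = {6,8,10,11,12,15}
|(Rᶜ \ (R \ (R △ Q))) ∩ (R ∪ Q)| = 6

6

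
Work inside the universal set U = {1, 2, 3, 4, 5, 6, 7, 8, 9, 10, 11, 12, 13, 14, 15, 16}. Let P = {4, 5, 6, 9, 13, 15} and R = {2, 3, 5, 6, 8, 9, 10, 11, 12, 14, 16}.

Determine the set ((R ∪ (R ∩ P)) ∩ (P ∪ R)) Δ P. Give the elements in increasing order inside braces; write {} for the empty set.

R ∩ P = {5, 6, 9}
R ∪ (R ∩ P) = {2, 3, 5, 6, 8, 9, 10, 11, 12, 14, 16}
P ∪ R = {2, 3, 4, 5, 6, 8, 9, 10, 11, 12, 13, 14, 15, 16}
(R ∪ (R ∩ P)) ∩ (P ∪ R) = {2, 3, 5, 6, 8, 9, 10, 11, 12, 14, 16}
((R ∪ (R ∩ P)) ∩ (P ∪ R)) Δ P = {2, 3, 4, 8, 10, 11, 12, 13, 14, 15, 16}

{2, 3, 4, 8, 10, 11, 12, 13, 14, 15, 16}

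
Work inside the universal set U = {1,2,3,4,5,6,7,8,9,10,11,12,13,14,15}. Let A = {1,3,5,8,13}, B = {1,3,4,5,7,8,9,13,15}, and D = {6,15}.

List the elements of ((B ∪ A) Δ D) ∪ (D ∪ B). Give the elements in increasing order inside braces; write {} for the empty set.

B ∪ A = {1,3,4,5,7,8,9,13,15}
(B ∪ A) Δ D = {1,3,4,5,6,7,8,9,13}
D ∪ B = {1,3,4,5,6,7,8,9,13,15}
((B ∪ A) Δ D) ∪ (D ∪ B) = {1,3,4,5,6,7,8,9,13,15}

{1,3,4,5,6,7,8,9,13,15}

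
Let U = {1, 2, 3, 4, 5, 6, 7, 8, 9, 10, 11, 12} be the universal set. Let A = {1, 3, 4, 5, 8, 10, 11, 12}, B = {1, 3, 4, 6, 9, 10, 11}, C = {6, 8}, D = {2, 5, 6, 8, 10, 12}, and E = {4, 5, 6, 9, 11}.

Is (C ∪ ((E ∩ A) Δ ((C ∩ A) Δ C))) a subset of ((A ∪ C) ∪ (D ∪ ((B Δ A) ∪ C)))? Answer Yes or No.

E ∩ A = {4, 5, 11}
C ∩ A = {8}
(C ∩ A) Δ C = {6}
(E ∩ A) Δ ((C ∩ A) Δ C) = {4, 5, 6, 11}
C ∪ ((E ∩ A) Δ ((C ∩ A) Δ C)) = {4, 5, 6, 8, 11}
A ∪ C = {1, 3, 4, 5, 6, 8, 10, 11, 12}
B Δ A = {5, 6, 8, 9, 12}
(B Δ A) ∪ C = {5, 6, 8, 9, 12}
D ∪ ((B Δ A) ∪ C) = {2, 5, 6, 8, 9, 10, 12}
(A ∪ C) ∪ (D ∪ ((B Δ A) ∪ C)) = {1, 2, 3, 4, 5, 6, 8, 9, 10, 11, 12}
Every element of {4, 5, 6, 8, 11} is in {1, 2, 3, 4, 5, 6, 8, 9, 10, 11, 12}, so C ∪ ((E ∩ A) Δ ((C ∩ A) Δ C)) ⊆ (A ∪ C) ∪ (D ∪ ((B Δ A) ∪ C)).

Yes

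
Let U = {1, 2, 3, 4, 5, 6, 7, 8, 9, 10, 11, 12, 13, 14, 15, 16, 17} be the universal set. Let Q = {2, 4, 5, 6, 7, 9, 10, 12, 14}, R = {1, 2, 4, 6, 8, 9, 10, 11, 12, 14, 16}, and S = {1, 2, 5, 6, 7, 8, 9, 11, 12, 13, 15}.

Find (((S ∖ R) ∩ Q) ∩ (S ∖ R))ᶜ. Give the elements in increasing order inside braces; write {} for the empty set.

S ∖ R = {5, 7, 13, 15}
(S ∖ R) ∩ Q = {5, 7}
((S ∖ R) ∩ Q) ∩ (S ∖ R) = {5, 7}
(((S ∖ R) ∩ Q) ∩ (S ∖ R))ᶜ = {1, 2, 3, 4, 6, 8, 9, 10, 11, 12, 13, 14, 15, 16, 17}

{1, 2, 3, 4, 6, 8, 9, 10, 11, 12, 13, 14, 15, 16, 17}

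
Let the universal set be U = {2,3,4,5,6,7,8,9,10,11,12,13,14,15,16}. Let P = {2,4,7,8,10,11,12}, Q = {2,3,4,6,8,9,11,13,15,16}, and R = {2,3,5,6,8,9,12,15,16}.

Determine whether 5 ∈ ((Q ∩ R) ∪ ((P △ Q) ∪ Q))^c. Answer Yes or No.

5 ∉ Q and 5 ∈ R, so 5 ∉ Q ∩ R
5 ∉ P and 5 ∉ Q, so 5 ∉ P △ Q
5 ∉ (P △ Q) and 5 ∉ Q, so 5 ∉ (P △ Q) ∪ Q
5 ∉ (Q ∩ R) and 5 ∉ ((P △ Q) ∪ Q), so 5 ∉ (Q ∩ R) ∪ ((P △ Q) ∪ Q)
5 ∈ ((Q ∩ R) ∪ ((P △ Q) ∪ Q))^c since 5 ∉ ((Q ∩ R) ∪ ((P △ Q) ∪ Q))

Yes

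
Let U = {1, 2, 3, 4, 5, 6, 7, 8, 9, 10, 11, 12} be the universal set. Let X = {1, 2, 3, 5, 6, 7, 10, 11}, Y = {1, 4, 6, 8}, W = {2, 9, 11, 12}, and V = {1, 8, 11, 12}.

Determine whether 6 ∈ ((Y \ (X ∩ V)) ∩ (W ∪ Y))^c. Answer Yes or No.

No

6 ∈ X and 6 ∉ V, so 6 ∉ X ∩ V
6 ∈ Y and 6 ∉ (X ∩ V), so 6 ∈ Y \ (X ∩ V)
6 ∉ W and 6 ∈ Y, so 6 ∈ W ∪ Y
6 ∈ (Y \ (X ∩ V)) and 6 ∈ (W ∪ Y), so 6 ∈ (Y \ (X ∩ V)) ∩ (W ∪ Y)
6 ∉ ((Y \ (X ∩ V)) ∩ (W ∪ Y))^c since 6 ∈ ((Y \ (X ∩ V)) ∩ (W ∪ Y))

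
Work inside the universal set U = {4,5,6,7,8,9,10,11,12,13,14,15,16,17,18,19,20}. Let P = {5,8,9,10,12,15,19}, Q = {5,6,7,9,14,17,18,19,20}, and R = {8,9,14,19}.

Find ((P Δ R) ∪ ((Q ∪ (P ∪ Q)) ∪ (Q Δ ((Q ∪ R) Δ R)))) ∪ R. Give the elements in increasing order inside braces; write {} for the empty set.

{5,6,7,8,9,10,12,14,15,17,18,19,20}

P Δ R = {5,10,12,14,15}
P ∪ Q = {5,6,7,8,9,10,12,14,15,17,18,19,20}
Q ∪ (P ∪ Q) = {5,6,7,8,9,10,12,14,15,17,18,19,20}
Q ∪ R = {5,6,7,8,9,14,17,18,19,20}
(Q ∪ R) Δ R = {5,6,7,17,18,20}
Q Δ ((Q ∪ R) Δ R) = {9,14,19}
(Q ∪ (P ∪ Q)) ∪ (Q Δ ((Q ∪ R) Δ R)) = {5,6,7,8,9,10,12,14,15,17,18,19,20}
(P Δ R) ∪ ((Q ∪ (P ∪ Q)) ∪ (Q Δ ((Q ∪ R) Δ R))) = {5,6,7,8,9,10,12,14,15,17,18,19,20}
((P Δ R) ∪ ((Q ∪ (P ∪ Q)) ∪ (Q Δ ((Q ∪ R) Δ R)))) ∪ R = {5,6,7,8,9,10,12,14,15,17,18,19,20}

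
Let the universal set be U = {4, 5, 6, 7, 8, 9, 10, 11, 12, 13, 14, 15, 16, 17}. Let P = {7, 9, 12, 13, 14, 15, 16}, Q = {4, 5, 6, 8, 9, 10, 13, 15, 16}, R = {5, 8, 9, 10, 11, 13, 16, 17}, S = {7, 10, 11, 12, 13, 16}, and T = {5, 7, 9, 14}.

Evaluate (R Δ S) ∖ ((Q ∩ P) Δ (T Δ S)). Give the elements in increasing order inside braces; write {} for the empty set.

{7, 8, 9, 17}

R Δ S = {5, 7, 8, 9, 12, 17}
Q ∩ P = {9, 13, 15, 16}
T Δ S = {5, 9, 10, 11, 12, 13, 14, 16}
(Q ∩ P) Δ (T Δ S) = {5, 10, 11, 12, 14, 15}
(R Δ S) ∖ ((Q ∩ P) Δ (T Δ S)) = {7, 8, 9, 17}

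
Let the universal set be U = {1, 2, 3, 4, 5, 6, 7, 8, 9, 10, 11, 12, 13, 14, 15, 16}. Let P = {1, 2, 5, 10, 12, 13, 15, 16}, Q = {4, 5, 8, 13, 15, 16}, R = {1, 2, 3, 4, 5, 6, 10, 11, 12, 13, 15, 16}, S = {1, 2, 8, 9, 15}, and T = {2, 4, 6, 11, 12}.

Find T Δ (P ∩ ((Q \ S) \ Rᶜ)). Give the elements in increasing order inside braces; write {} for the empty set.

Q \ S = {4, 5, 13, 16}
Rᶜ = {7, 8, 9, 14}
(Q \ S) \ Rᶜ = {4, 5, 13, 16}
P ∩ ((Q \ S) \ Rᶜ) = {5, 13, 16}
T Δ (P ∩ ((Q \ S) \ Rᶜ)) = {2, 4, 5, 6, 11, 12, 13, 16}

{2, 4, 5, 6, 11, 12, 13, 16}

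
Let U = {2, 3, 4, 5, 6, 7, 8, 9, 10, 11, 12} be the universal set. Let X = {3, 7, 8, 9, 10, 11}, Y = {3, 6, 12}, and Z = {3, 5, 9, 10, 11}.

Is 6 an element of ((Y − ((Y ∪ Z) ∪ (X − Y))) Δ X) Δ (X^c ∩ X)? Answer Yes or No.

No

6 ∈ Y and 6 ∉ Z, so 6 ∈ Y ∪ Z
6 ∉ X and 6 ∈ Y, so 6 ∉ X − Y
6 ∈ (Y ∪ Z) and 6 ∉ (X − Y), so 6 ∈ (Y ∪ Z) ∪ (X − Y)
6 ∈ Y and 6 ∈ ((Y ∪ Z) ∪ (X − Y)), so 6 ∉ Y − ((Y ∪ Z) ∪ (X − Y))
6 ∉ (Y − ((Y ∪ Z) ∪ (X − Y))) and 6 ∉ X, so 6 ∉ (Y − ((Y ∪ Z) ∪ (X − Y))) Δ X
6 ∉ X, so 6 ∈ X^c
6 ∈ X^c and 6 ∉ X, so 6 ∉ X^c ∩ X
6 ∉ ((Y − ((Y ∪ Z) ∪ (X − Y))) Δ X) and 6 ∉ (X^c ∩ X), so 6 ∉ ((Y − ((Y ∪ Z) ∪ (X − Y))) Δ X) Δ (X^c ∩ X)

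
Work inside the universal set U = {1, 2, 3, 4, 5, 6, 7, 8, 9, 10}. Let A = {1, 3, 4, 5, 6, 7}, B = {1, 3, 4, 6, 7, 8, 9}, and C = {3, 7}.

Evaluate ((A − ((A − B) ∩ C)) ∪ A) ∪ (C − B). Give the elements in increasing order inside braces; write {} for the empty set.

{1, 3, 4, 5, 6, 7}

A − B = {5}
(A − B) ∩ C = {}
A − ((A − B) ∩ C) = {1, 3, 4, 5, 6, 7}
(A − ((A − B) ∩ C)) ∪ A = {1, 3, 4, 5, 6, 7}
C − B = {}
((A − ((A − B) ∩ C)) ∪ A) ∪ (C − B) = {1, 3, 4, 5, 6, 7}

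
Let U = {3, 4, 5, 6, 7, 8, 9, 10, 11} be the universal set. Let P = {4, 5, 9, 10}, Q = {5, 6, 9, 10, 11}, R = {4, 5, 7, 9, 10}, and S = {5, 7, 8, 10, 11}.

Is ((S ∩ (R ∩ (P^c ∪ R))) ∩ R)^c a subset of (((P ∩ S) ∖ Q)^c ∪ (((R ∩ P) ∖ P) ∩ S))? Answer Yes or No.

Yes

P^c = {3, 6, 7, 8, 11}
P^c ∪ R = {3, 4, 5, 6, 7, 8, 9, 10, 11}
R ∩ (P^c ∪ R) = {4, 5, 7, 9, 10}
S ∩ (R ∩ (P^c ∪ R)) = {5, 7, 10}
(S ∩ (R ∩ (P^c ∪ R))) ∩ R = {5, 7, 10}
((S ∩ (R ∩ (P^c ∪ R))) ∩ R)^c = {3, 4, 6, 8, 9, 11}
P ∩ S = {5, 10}
(P ∩ S) ∖ Q = {}
((P ∩ S) ∖ Q)^c = {3, 4, 5, 6, 7, 8, 9, 10, 11}
R ∩ P = {4, 5, 9, 10}
(R ∩ P) ∖ P = {}
((R ∩ P) ∖ P) ∩ S = {}
((P ∩ S) ∖ Q)^c ∪ (((R ∩ P) ∖ P) ∩ S) = {3, 4, 5, 6, 7, 8, 9, 10, 11}
Every element of {3, 4, 6, 8, 9, 11} is in {3, 4, 5, 6, 7, 8, 9, 10, 11}, so ((S ∩ (R ∩ (P^c ∪ R))) ∩ R)^c ⊆ ((P ∩ S) ∖ Q)^c ∪ (((R ∩ P) ∖ P) ∩ S).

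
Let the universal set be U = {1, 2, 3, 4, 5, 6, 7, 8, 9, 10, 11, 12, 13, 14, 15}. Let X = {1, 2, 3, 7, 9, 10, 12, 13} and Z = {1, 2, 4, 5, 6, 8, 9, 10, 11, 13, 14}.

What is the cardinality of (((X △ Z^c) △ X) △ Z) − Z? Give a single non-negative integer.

Z^c = {3, 7, 12, 15}
X △ Z^c = {1, 2, 9, 10, 13, 15}
(X △ Z^c) △ X = {3, 7, 12, 15}
((X △ Z^c) △ X) △ Z = {1, 2, 3, 4, 5, 6, 7, 8, 9, 10, 11, 12, 13, 14, 15}
(((X △ Z^c) △ X) △ Z) − Z = {3, 7, 12, 15}
|(((X △ Z^c) △ X) △ Z) − Z| = 4

4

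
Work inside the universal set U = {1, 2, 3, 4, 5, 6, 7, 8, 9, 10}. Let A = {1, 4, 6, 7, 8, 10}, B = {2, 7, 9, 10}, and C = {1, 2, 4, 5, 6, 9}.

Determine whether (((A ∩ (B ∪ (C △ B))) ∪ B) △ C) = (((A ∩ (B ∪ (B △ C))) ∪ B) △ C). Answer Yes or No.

Yes

C △ B = {1, 4, 5, 6, 7, 10}
B ∪ (C △ B) = {1, 2, 4, 5, 6, 7, 9, 10}
A ∩ (B ∪ (C △ B)) = {1, 4, 6, 7, 10}
(A ∩ (B ∪ (C △ B))) ∪ B = {1, 2, 4, 6, 7, 9, 10}
((A ∩ (B ∪ (C △ B))) ∪ B) △ C = {5, 7, 10}
B △ C = {1, 4, 5, 6, 7, 10}
B ∪ (B △ C) = {1, 2, 4, 5, 6, 7, 9, 10}
A ∩ (B ∪ (B △ C)) = {1, 4, 6, 7, 10}
(A ∩ (B ∪ (B △ C))) ∪ B = {1, 2, 4, 6, 7, 9, 10}
((A ∩ (B ∪ (B △ C))) ∪ B) △ C = {5, 7, 10}
Both equal {5, 7, 10}, so ((A ∩ (B ∪ (C △ B))) ∪ B) △ C = ((A ∩ (B ∪ (B △ C))) ∪ B) △ C.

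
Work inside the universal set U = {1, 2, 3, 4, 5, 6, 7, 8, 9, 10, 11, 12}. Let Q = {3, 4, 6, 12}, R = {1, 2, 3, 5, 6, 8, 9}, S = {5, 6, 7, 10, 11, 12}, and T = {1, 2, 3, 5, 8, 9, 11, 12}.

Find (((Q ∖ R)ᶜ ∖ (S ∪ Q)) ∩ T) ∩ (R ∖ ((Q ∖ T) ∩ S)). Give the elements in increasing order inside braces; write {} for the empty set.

Q ∖ R = {4, 12}
(Q ∖ R)ᶜ = {1, 2, 3, 5, 6, 7, 8, 9, 10, 11}
S ∪ Q = {3, 4, 5, 6, 7, 10, 11, 12}
(Q ∖ R)ᶜ ∖ (S ∪ Q) = {1, 2, 8, 9}
((Q ∖ R)ᶜ ∖ (S ∪ Q)) ∩ T = {1, 2, 8, 9}
Q ∖ T = {4, 6}
(Q ∖ T) ∩ S = {6}
R ∖ ((Q ∖ T) ∩ S) = {1, 2, 3, 5, 8, 9}
(((Q ∖ R)ᶜ ∖ (S ∪ Q)) ∩ T) ∩ (R ∖ ((Q ∖ T) ∩ S)) = {1, 2, 8, 9}

{1, 2, 8, 9}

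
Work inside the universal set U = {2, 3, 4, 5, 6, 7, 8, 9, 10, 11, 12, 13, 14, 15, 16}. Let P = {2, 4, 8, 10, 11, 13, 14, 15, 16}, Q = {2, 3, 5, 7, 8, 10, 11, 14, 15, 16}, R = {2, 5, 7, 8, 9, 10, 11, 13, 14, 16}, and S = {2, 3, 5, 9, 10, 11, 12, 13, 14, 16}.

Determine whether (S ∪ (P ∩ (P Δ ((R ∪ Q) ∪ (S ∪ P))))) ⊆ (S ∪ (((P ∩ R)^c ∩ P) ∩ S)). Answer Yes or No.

R ∪ Q = {2, 3, 5, 7, 8, 9, 10, 11, 13, 14, 15, 16}
S ∪ P = {2, 3, 4, 5, 8, 9, 10, 11, 12, 13, 14, 15, 16}
(R ∪ Q) ∪ (S ∪ P) = {2, 3, 4, 5, 7, 8, 9, 10, 11, 12, 13, 14, 15, 16}
P Δ ((R ∪ Q) ∪ (S ∪ P)) = {3, 5, 7, 9, 12}
P ∩ (P Δ ((R ∪ Q) ∪ (S ∪ P))) = {}
S ∪ (P ∩ (P Δ ((R ∪ Q) ∪ (S ∪ P)))) = {2, 3, 5, 9, 10, 11, 12, 13, 14, 16}
P ∩ R = {2, 8, 10, 11, 13, 14, 16}
(P ∩ R)^c = {3, 4, 5, 6, 7, 9, 12, 15}
(P ∩ R)^c ∩ P = {4, 15}
((P ∩ R)^c ∩ P) ∩ S = {}
S ∪ (((P ∩ R)^c ∩ P) ∩ S) = {2, 3, 5, 9, 10, 11, 12, 13, 14, 16}
Every element of {2, 3, 5, 9, 10, 11, 12, 13, 14, 16} is in {2, 3, 5, 9, 10, 11, 12, 13, 14, 16}, so S ∪ (P ∩ (P Δ ((R ∪ Q) ∪ (S ∪ P)))) ⊆ S ∪ (((P ∩ R)^c ∩ P) ∩ S).

Yes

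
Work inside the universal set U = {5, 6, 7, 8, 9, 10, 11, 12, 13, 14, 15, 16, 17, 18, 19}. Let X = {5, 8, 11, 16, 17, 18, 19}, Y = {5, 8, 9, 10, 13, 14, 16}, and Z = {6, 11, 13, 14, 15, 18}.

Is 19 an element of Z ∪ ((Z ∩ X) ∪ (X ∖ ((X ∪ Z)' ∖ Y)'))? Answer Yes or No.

19 ∉ Z and 19 ∈ X, so 19 ∉ Z ∩ X
19 ∈ X and 19 ∉ Z, so 19 ∈ X ∪ Z
19 ∉ (X ∪ Z)' since 19 ∈ (X ∪ Z)
19 ∉ (X ∪ Z)' and 19 ∉ Y, so 19 ∉ (X ∪ Z)' ∖ Y
19 ∈ ((X ∪ Z)' ∖ Y)' since 19 ∉ ((X ∪ Z)' ∖ Y)
19 ∈ X and 19 ∈ ((X ∪ Z)' ∖ Y)', so 19 ∉ X ∖ ((X ∪ Z)' ∖ Y)'
19 ∉ (Z ∩ X) and 19 ∉ (X ∖ ((X ∪ Z)' ∖ Y)'), so 19 ∉ (Z ∩ X) ∪ (X ∖ ((X ∪ Z)' ∖ Y)')
19 ∉ Z and 19 ∉ ((Z ∩ X) ∪ (X ∖ ((X ∪ Z)' ∖ Y)')), so 19 ∉ Z ∪ ((Z ∩ X) ∪ (X ∖ ((X ∪ Z)' ∖ Y)'))

No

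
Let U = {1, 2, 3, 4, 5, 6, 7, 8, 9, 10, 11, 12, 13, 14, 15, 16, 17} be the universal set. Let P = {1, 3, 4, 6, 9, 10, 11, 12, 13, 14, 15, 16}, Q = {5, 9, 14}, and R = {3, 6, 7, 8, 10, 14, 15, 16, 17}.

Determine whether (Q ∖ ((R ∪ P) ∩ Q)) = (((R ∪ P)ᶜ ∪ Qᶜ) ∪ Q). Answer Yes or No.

No

R ∪ P = {1, 3, 4, 6, 7, 8, 9, 10, 11, 12, 13, 14, 15, 16, 17}
(R ∪ P) ∩ Q = {9, 14}
Q ∖ ((R ∪ P) ∩ Q) = {5}
(R ∪ P)ᶜ = {2, 5}
Qᶜ = {1, 2, 3, 4, 6, 7, 8, 10, 11, 12, 13, 15, 16, 17}
(R ∪ P)ᶜ ∪ Qᶜ = {1, 2, 3, 4, 5, 6, 7, 8, 10, 11, 12, 13, 15, 16, 17}
((R ∪ P)ᶜ ∪ Qᶜ) ∪ Q = {1, 2, 3, 4, 5, 6, 7, 8, 9, 10, 11, 12, 13, 14, 15, 16, 17}
1 ∈ ((R ∪ P)ᶜ ∪ Qᶜ) ∪ Q but 1 ∉ Q ∖ ((R ∪ P) ∩ Q), so they differ.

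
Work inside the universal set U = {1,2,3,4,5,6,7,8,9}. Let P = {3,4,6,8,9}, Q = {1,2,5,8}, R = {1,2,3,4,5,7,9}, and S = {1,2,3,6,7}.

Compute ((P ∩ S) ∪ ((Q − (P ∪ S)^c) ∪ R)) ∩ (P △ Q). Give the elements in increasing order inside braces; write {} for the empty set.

P ∩ S = {3,6}
P ∪ S = {1,2,3,4,6,7,8,9}
(P ∪ S)^c = {5}
Q − (P ∪ S)^c = {1,2,8}
(Q − (P ∪ S)^c) ∪ R = {1,2,3,4,5,7,8,9}
(P ∩ S) ∪ ((Q − (P ∪ S)^c) ∪ R) = {1,2,3,4,5,6,7,8,9}
P △ Q = {1,2,3,4,5,6,9}
((P ∩ S) ∪ ((Q − (P ∪ S)^c) ∪ R)) ∩ (P △ Q) = {1,2,3,4,5,6,9}

{1,2,3,4,5,6,9}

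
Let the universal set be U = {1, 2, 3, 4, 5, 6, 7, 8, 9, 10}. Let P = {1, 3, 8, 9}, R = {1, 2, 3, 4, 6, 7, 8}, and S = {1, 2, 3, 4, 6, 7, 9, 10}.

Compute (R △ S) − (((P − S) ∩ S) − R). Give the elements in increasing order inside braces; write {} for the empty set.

{8, 9, 10}

R △ S = {8, 9, 10}
P − S = {8}
(P − S) ∩ S = {}
((P − S) ∩ S) − R = {}
(R △ S) − (((P − S) ∩ S) − R) = {8, 9, 10}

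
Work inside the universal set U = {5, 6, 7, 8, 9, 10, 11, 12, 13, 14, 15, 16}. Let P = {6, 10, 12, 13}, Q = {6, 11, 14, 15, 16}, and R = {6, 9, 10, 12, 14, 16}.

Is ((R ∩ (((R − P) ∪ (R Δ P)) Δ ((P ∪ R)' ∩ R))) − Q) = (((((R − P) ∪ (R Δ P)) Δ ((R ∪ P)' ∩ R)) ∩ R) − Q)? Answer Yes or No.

R − P = {9, 14, 16}
R Δ P = {9, 13, 14, 16}
(R − P) ∪ (R Δ P) = {9, 13, 14, 16}
P ∪ R = {6, 9, 10, 12, 13, 14, 16}
(P ∪ R)' = {5, 7, 8, 11, 15}
(P ∪ R)' ∩ R = {}
((R − P) ∪ (R Δ P)) Δ ((P ∪ R)' ∩ R) = {9, 13, 14, 16}
R ∩ (((R − P) ∪ (R Δ P)) Δ ((P ∪ R)' ∩ R)) = {9, 14, 16}
(R ∩ (((R − P) ∪ (R Δ P)) Δ ((P ∪ R)' ∩ R))) − Q = {9}
R ∪ P = {6, 9, 10, 12, 13, 14, 16}
(R ∪ P)' = {5, 7, 8, 11, 15}
(R ∪ P)' ∩ R = {}
((R − P) ∪ (R Δ P)) Δ ((R ∪ P)' ∩ R) = {9, 13, 14, 16}
(((R − P) ∪ (R Δ P)) Δ ((R ∪ P)' ∩ R)) ∩ R = {9, 14, 16}
((((R − P) ∪ (R Δ P)) Δ ((R ∪ P)' ∩ R)) ∩ R) − Q = {9}
Both equal {9}, so (R ∩ (((R − P) ∪ (R Δ P)) Δ ((P ∪ R)' ∩ R))) − Q = ((((R − P) ∪ (R Δ P)) Δ ((R ∪ P)' ∩ R)) ∩ R) − Q.

Yes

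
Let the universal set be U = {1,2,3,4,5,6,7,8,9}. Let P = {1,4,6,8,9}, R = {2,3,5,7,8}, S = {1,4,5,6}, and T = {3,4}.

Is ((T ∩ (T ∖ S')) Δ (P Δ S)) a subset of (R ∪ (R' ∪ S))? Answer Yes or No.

Yes

S' = {2,3,7,8,9}
T ∖ S' = {4}
T ∩ (T ∖ S') = {4}
P Δ S = {5,8,9}
(T ∩ (T ∖ S')) Δ (P Δ S) = {4,5,8,9}
R' = {1,4,6,9}
R' ∪ S = {1,4,5,6,9}
R ∪ (R' ∪ S) = {1,2,3,4,5,6,7,8,9}
Every element of {4,5,8,9} is in {1,2,3,4,5,6,7,8,9}, so (T ∩ (T ∖ S')) Δ (P Δ S) ⊆ R ∪ (R' ∪ S).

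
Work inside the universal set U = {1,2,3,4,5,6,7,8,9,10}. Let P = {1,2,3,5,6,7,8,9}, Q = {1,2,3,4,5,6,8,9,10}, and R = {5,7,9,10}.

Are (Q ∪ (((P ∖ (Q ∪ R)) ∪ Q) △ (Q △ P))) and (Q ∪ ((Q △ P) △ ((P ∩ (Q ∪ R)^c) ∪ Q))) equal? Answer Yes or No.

Q ∪ R = {1,2,3,4,5,6,7,8,9,10}
P ∖ (Q ∪ R) = {}
(P ∖ (Q ∪ R)) ∪ Q = {1,2,3,4,5,6,8,9,10}
Q △ P = {4,7,10}
((P ∖ (Q ∪ R)) ∪ Q) △ (Q △ P) = {1,2,3,5,6,7,8,9}
Q ∪ (((P ∖ (Q ∪ R)) ∪ Q) △ (Q △ P)) = {1,2,3,4,5,6,7,8,9,10}
(Q ∪ R)^c = {}
P ∩ (Q ∪ R)^c = {}
(P ∩ (Q ∪ R)^c) ∪ Q = {1,2,3,4,5,6,8,9,10}
(Q △ P) △ ((P ∩ (Q ∪ R)^c) ∪ Q) = {1,2,3,5,6,7,8,9}
Q ∪ ((Q △ P) △ ((P ∩ (Q ∪ R)^c) ∪ Q)) = {1,2,3,4,5,6,7,8,9,10}
Both equal {1,2,3,4,5,6,7,8,9,10}, so Q ∪ (((P ∖ (Q ∪ R)) ∪ Q) △ (Q △ P)) = Q ∪ ((Q △ P) △ ((P ∩ (Q ∪ R)^c) ∪ Q)).

Yes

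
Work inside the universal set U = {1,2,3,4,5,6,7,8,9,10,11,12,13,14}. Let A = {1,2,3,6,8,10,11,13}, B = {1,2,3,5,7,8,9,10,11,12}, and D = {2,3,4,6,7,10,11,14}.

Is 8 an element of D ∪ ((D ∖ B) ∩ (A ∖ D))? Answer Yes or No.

8 ∉ D and 8 ∈ B, so 8 ∉ D ∖ B
8 ∈ A and 8 ∉ D, so 8 ∈ A ∖ D
8 ∉ (D ∖ B) and 8 ∈ (A ∖ D), so 8 ∉ (D ∖ B) ∩ (A ∖ D)
8 ∉ D and 8 ∉ ((D ∖ B) ∩ (A ∖ D)), so 8 ∉ D ∪ ((D ∖ B) ∩ (A ∖ D))

No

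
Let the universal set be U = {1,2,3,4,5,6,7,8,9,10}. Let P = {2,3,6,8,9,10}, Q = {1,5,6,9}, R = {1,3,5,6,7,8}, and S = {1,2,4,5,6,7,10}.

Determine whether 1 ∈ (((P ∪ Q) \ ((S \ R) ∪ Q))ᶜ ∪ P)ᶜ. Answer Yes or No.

1 ∉ P and 1 ∈ Q, so 1 ∈ P ∪ Q
1 ∈ S and 1 ∈ R, so 1 ∉ S \ R
1 ∉ (S \ R) and 1 ∈ Q, so 1 ∈ (S \ R) ∪ Q
1 ∈ (P ∪ Q) and 1 ∈ ((S \ R) ∪ Q), so 1 ∉ (P ∪ Q) \ ((S \ R) ∪ Q)
1 ∈ ((P ∪ Q) \ ((S \ R) ∪ Q))ᶜ since 1 ∉ ((P ∪ Q) \ ((S \ R) ∪ Q))
1 ∈ ((P ∪ Q) \ ((S \ R) ∪ Q))ᶜ and 1 ∉ P, so 1 ∈ ((P ∪ Q) \ ((S \ R) ∪ Q))ᶜ ∪ P
1 ∉ (((P ∪ Q) \ ((S \ R) ∪ Q))ᶜ ∪ P)ᶜ since 1 ∈ (((P ∪ Q) \ ((S \ R) ∪ Q))ᶜ ∪ P)

No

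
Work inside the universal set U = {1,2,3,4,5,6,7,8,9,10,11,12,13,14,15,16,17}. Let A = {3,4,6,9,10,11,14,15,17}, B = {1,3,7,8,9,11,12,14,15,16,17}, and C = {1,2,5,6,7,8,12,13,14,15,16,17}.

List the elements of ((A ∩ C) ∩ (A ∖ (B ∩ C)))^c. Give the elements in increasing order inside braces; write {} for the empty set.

{1,2,3,4,5,7,8,9,10,11,12,13,14,15,16,17}

A ∩ C = {6,14,15,17}
B ∩ C = {1,7,8,12,14,15,16,17}
A ∖ (B ∩ C) = {3,4,6,9,10,11}
(A ∩ C) ∩ (A ∖ (B ∩ C)) = {6}
((A ∩ C) ∩ (A ∖ (B ∩ C)))^c = {1,2,3,4,5,7,8,9,10,11,12,13,14,15,16,17}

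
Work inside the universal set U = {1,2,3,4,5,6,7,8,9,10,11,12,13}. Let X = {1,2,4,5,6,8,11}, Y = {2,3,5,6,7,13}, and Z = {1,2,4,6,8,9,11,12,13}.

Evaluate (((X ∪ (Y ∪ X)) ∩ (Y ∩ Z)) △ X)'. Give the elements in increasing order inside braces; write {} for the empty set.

Y ∪ X = {1,2,3,4,5,6,7,8,11,13}
X ∪ (Y ∪ X) = {1,2,3,4,5,6,7,8,11,13}
Y ∩ Z = {2,6,13}
(X ∪ (Y ∪ X)) ∩ (Y ∩ Z) = {2,6,13}
((X ∪ (Y ∪ X)) ∩ (Y ∩ Z)) △ X = {1,4,5,8,11,13}
(((X ∪ (Y ∪ X)) ∩ (Y ∩ Z)) △ X)' = {2,3,6,7,9,10,12}

{2,3,6,7,9,10,12}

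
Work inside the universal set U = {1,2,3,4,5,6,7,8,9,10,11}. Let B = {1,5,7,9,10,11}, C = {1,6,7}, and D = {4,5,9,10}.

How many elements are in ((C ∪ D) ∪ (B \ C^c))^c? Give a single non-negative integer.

4

C ∪ D = {1,4,5,6,7,9,10}
C^c = {2,3,4,5,8,9,10,11}
B \ C^c = {1,7}
(C ∪ D) ∪ (B \ C^c) = {1,4,5,6,7,9,10}
((C ∪ D) ∪ (B \ C^c))^c = {2,3,8,11}
|((C ∪ D) ∪ (B \ C^c))^c| = 4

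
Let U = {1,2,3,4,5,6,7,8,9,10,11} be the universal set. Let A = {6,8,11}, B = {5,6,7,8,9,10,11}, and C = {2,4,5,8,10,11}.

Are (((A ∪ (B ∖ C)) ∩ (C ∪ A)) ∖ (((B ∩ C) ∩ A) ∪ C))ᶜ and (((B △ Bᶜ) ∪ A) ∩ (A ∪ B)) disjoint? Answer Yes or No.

No

B ∖ C = {6,7,9}
A ∪ (B ∖ C) = {6,7,8,9,11}
C ∪ A = {2,4,5,6,8,10,11}
(A ∪ (B ∖ C)) ∩ (C ∪ A) = {6,8,11}
B ∩ C = {5,8,10,11}
(B ∩ C) ∩ A = {8,11}
((B ∩ C) ∩ A) ∪ C = {2,4,5,8,10,11}
((A ∪ (B ∖ C)) ∩ (C ∪ A)) ∖ (((B ∩ C) ∩ A) ∪ C) = {6}
(((A ∪ (B ∖ C)) ∩ (C ∪ A)) ∖ (((B ∩ C) ∩ A) ∪ C))ᶜ = {1,2,3,4,5,7,8,9,10,11}
Bᶜ = {1,2,3,4}
B △ Bᶜ = {1,2,3,4,5,6,7,8,9,10,11}
(B △ Bᶜ) ∪ A = {1,2,3,4,5,6,7,8,9,10,11}
A ∪ B = {5,6,7,8,9,10,11}
((B △ Bᶜ) ∪ A) ∩ (A ∪ B) = {5,6,7,8,9,10,11}
5 lies in both, so they are not disjoint.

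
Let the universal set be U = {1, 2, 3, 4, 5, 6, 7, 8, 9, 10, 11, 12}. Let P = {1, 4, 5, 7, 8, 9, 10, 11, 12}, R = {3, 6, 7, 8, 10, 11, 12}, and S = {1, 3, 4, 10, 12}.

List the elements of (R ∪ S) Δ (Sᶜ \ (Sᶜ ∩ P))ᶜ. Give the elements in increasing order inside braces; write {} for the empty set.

{5, 6, 9}

R ∪ S = {1, 3, 4, 6, 7, 8, 10, 11, 12}
Sᶜ = {2, 5, 6, 7, 8, 9, 11}
Sᶜ ∩ P = {5, 7, 8, 9, 11}
Sᶜ \ (Sᶜ ∩ P) = {2, 6}
(Sᶜ \ (Sᶜ ∩ P))ᶜ = {1, 3, 4, 5, 7, 8, 9, 10, 11, 12}
(R ∪ S) Δ (Sᶜ \ (Sᶜ ∩ P))ᶜ = {5, 6, 9}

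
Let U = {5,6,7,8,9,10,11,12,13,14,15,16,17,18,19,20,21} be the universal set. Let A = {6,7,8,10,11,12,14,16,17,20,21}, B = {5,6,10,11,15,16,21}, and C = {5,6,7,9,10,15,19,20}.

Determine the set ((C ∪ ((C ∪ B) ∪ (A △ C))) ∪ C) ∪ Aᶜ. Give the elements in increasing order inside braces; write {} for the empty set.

{5,6,7,8,9,10,11,12,13,14,15,16,17,18,19,20,21}

C ∪ B = {5,6,7,9,10,11,15,16,19,20,21}
A △ C = {5,8,9,11,12,14,15,16,17,19,21}
(C ∪ B) ∪ (A △ C) = {5,6,7,8,9,10,11,12,14,15,16,17,19,20,21}
C ∪ ((C ∪ B) ∪ (A △ C)) = {5,6,7,8,9,10,11,12,14,15,16,17,19,20,21}
(C ∪ ((C ∪ B) ∪ (A △ C))) ∪ C = {5,6,7,8,9,10,11,12,14,15,16,17,19,20,21}
Aᶜ = {5,9,13,15,18,19}
((C ∪ ((C ∪ B) ∪ (A △ C))) ∪ C) ∪ Aᶜ = {5,6,7,8,9,10,11,12,13,14,15,16,17,18,19,20,21}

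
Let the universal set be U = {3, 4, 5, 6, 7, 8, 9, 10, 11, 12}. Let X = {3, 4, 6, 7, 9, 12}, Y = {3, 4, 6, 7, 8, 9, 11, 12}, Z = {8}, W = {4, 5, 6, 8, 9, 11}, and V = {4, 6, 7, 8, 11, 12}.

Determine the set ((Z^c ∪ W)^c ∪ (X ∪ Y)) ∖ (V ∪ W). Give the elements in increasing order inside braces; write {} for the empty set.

Z^c = {3, 4, 5, 6, 7, 9, 10, 11, 12}
Z^c ∪ W = {3, 4, 5, 6, 7, 8, 9, 10, 11, 12}
(Z^c ∪ W)^c = {}
X ∪ Y = {3, 4, 6, 7, 8, 9, 11, 12}
(Z^c ∪ W)^c ∪ (X ∪ Y) = {3, 4, 6, 7, 8, 9, 11, 12}
V ∪ W = {4, 5, 6, 7, 8, 9, 11, 12}
((Z^c ∪ W)^c ∪ (X ∪ Y)) ∖ (V ∪ W) = {3}

{3}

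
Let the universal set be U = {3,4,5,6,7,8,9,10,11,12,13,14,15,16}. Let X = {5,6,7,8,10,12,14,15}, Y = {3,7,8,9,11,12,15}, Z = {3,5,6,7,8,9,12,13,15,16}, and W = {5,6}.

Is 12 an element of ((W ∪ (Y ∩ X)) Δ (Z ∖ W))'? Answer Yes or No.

12 ∈ Y and 12 ∈ X, so 12 ∈ Y ∩ X
12 ∉ W and 12 ∈ (Y ∩ X), so 12 ∈ W ∪ (Y ∩ X)
12 ∈ Z and 12 ∉ W, so 12 ∈ Z ∖ W
12 ∈ (W ∪ (Y ∩ X)) and 12 ∈ (Z ∖ W), so 12 ∉ (W ∪ (Y ∩ X)) Δ (Z ∖ W)
12 ∈ ((W ∪ (Y ∩ X)) Δ (Z ∖ W))' since 12 ∉ ((W ∪ (Y ∩ X)) Δ (Z ∖ W))

Yes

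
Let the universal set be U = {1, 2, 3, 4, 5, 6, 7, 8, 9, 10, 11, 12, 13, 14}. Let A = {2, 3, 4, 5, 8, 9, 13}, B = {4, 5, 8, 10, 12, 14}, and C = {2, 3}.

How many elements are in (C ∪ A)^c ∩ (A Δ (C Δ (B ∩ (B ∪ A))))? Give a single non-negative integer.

C ∪ A = {2, 3, 4, 5, 8, 9, 13}
(C ∪ A)^c = {1, 6, 7, 10, 11, 12, 14}
B ∪ A = {2, 3, 4, 5, 8, 9, 10, 12, 13, 14}
B ∩ (B ∪ A) = {4, 5, 8, 10, 12, 14}
C Δ (B ∩ (B ∪ A)) = {2, 3, 4, 5, 8, 10, 12, 14}
A Δ (C Δ (B ∩ (B ∪ A))) = {9, 10, 12, 13, 14}
(C ∪ A)^c ∩ (A Δ (C Δ (B ∩ (B ∪ A)))) = {10, 12, 14}
|(C ∪ A)^c ∩ (A Δ (C Δ (B ∩ (B ∪ A))))| = 3

3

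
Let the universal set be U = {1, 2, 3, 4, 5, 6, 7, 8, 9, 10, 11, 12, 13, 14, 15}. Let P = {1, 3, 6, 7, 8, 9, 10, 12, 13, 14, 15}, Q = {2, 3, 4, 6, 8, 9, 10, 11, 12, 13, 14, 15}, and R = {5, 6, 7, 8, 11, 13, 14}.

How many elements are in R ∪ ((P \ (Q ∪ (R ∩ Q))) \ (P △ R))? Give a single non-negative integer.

R ∩ Q = {6, 8, 11, 13, 14}
Q ∪ (R ∩ Q) = {2, 3, 4, 6, 8, 9, 10, 11, 12, 13, 14, 15}
P \ (Q ∪ (R ∩ Q)) = {1, 7}
P △ R = {1, 3, 5, 9, 10, 11, 12, 15}
(P \ (Q ∪ (R ∩ Q))) \ (P △ R) = {7}
R ∪ ((P \ (Q ∪ (R ∩ Q))) \ (P △ R)) = {5, 6, 7, 8, 11, 13, 14}
|R ∪ ((P \ (Q ∪ (R ∩ Q))) \ (P △ R))| = 7

7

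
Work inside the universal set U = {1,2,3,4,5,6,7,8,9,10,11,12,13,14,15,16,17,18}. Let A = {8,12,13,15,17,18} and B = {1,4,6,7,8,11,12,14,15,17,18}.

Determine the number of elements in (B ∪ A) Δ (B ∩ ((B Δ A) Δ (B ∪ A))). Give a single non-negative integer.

B ∪ A = {1,4,6,7,8,11,12,13,14,15,17,18}
B Δ A = {1,4,6,7,11,13,14}
(B Δ A) Δ (B ∪ A) = {8,12,15,17,18}
B ∩ ((B Δ A) Δ (B ∪ A)) = {8,12,15,17,18}
(B ∪ A) Δ (B ∩ ((B Δ A) Δ (B ∪ A))) = {1,4,6,7,11,13,14}
|(B ∪ A) Δ (B ∩ ((B Δ A) Δ (B ∪ A)))| = 7

7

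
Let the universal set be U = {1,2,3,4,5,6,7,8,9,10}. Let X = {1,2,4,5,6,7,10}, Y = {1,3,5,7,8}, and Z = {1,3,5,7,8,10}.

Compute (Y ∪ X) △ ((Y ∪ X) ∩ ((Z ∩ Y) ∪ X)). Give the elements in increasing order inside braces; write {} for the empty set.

{}

Y ∪ X = {1,2,3,4,5,6,7,8,10}
Z ∩ Y = {1,3,5,7,8}
(Z ∩ Y) ∪ X = {1,2,3,4,5,6,7,8,10}
(Y ∪ X) ∩ ((Z ∩ Y) ∪ X) = {1,2,3,4,5,6,7,8,10}
(Y ∪ X) △ ((Y ∪ X) ∩ ((Z ∩ Y) ∪ X)) = {}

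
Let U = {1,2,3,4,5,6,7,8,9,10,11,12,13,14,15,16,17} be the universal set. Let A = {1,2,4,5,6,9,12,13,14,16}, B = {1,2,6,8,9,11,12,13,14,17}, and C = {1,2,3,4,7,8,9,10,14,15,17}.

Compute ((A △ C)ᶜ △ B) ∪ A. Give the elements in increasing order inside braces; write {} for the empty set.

{1,2,4,5,6,8,9,12,13,14,16,17}

A △ C = {3,5,6,7,8,10,12,13,15,16,17}
(A △ C)ᶜ = {1,2,4,9,11,14}
(A △ C)ᶜ △ B = {4,6,8,12,13,17}
((A △ C)ᶜ △ B) ∪ A = {1,2,4,5,6,8,9,12,13,14,16,17}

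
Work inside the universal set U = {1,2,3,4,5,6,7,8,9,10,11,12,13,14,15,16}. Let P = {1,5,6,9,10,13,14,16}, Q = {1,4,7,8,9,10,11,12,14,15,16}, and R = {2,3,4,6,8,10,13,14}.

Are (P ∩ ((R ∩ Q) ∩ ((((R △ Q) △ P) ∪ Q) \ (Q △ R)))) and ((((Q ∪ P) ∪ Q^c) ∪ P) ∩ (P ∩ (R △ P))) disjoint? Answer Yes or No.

Yes

R ∩ Q = {4,8,10,14}
R △ Q = {1,2,3,6,7,9,11,12,13,15,16}
(R △ Q) △ P = {2,3,5,7,10,11,12,14,15}
((R △ Q) △ P) ∪ Q = {1,2,3,4,5,7,8,9,10,11,12,14,15,16}
Q △ R = {1,2,3,6,7,9,11,12,13,15,16}
(((R △ Q) △ P) ∪ Q) \ (Q △ R) = {4,5,8,10,14}
(R ∩ Q) ∩ ((((R △ Q) △ P) ∪ Q) \ (Q △ R)) = {4,8,10,14}
P ∩ ((R ∩ Q) ∩ ((((R △ Q) △ P) ∪ Q) \ (Q △ R))) = {10,14}
Q ∪ P = {1,4,5,6,7,8,9,10,11,12,13,14,15,16}
Q^c = {2,3,5,6,13}
(Q ∪ P) ∪ Q^c = {1,2,3,4,5,6,7,8,9,10,11,12,13,14,15,16}
((Q ∪ P) ∪ Q^c) ∪ P = {1,2,3,4,5,6,7,8,9,10,11,12,13,14,15,16}
R △ P = {1,2,3,4,5,8,9,16}
P ∩ (R △ P) = {1,5,9,16}
(((Q ∪ P) ∪ Q^c) ∪ P) ∩ (P ∩ (R △ P)) = {1,5,9,16}
{10,14} and {1,5,9,16} share no elements.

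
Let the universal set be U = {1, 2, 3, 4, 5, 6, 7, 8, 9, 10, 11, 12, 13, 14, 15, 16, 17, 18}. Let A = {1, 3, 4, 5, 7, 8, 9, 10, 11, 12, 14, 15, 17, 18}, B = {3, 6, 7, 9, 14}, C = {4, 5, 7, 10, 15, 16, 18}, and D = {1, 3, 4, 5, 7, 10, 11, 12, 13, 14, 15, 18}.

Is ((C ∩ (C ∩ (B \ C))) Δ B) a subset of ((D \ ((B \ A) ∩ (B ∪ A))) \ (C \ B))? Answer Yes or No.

B \ C = {3, 6, 9, 14}
C ∩ (B \ C) = {}
C ∩ (C ∩ (B \ C)) = {}
(C ∩ (C ∩ (B \ C))) Δ B = {3, 6, 7, 9, 14}
B \ A = {6}
B ∪ A = {1, 3, 4, 5, 6, 7, 8, 9, 10, 11, 12, 14, 15, 17, 18}
(B \ A) ∩ (B ∪ A) = {6}
D \ ((B \ A) ∩ (B ∪ A)) = {1, 3, 4, 5, 7, 10, 11, 12, 13, 14, 15, 18}
C \ B = {4, 5, 10, 15, 16, 18}
(D \ ((B \ A) ∩ (B ∪ A))) \ (C \ B) = {1, 3, 7, 11, 12, 13, 14}
6 ∈ (C ∩ (C ∩ (B \ C))) Δ B but 6 ∉ (D \ ((B \ A) ∩ (B ∪ A))) \ (C \ B), so the inclusion fails.

No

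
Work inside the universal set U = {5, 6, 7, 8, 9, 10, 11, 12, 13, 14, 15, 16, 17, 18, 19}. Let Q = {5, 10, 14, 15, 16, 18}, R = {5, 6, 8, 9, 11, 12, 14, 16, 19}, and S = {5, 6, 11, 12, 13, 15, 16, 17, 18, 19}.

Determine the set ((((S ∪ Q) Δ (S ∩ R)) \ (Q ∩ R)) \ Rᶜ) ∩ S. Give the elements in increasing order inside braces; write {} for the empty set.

S ∪ Q = {5, 6, 10, 11, 12, 13, 14, 15, 16, 17, 18, 19}
S ∩ R = {5, 6, 11, 12, 16, 19}
(S ∪ Q) Δ (S ∩ R) = {10, 13, 14, 15, 17, 18}
Q ∩ R = {5, 14, 16}
((S ∪ Q) Δ (S ∩ R)) \ (Q ∩ R) = {10, 13, 15, 17, 18}
Rᶜ = {7, 10, 13, 15, 17, 18}
(((S ∪ Q) Δ (S ∩ R)) \ (Q ∩ R)) \ Rᶜ = {}
((((S ∪ Q) Δ (S ∩ R)) \ (Q ∩ R)) \ Rᶜ) ∩ S = {}

{}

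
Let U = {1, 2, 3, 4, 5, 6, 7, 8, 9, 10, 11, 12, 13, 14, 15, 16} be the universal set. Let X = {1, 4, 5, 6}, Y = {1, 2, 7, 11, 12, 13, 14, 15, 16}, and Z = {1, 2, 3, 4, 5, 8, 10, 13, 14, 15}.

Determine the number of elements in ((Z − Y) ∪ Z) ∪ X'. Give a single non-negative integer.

15

Z − Y = {3, 4, 5, 8, 10}
(Z − Y) ∪ Z = {1, 2, 3, 4, 5, 8, 10, 13, 14, 15}
X' = {2, 3, 7, 8, 9, 10, 11, 12, 13, 14, 15, 16}
((Z − Y) ∪ Z) ∪ X' = {1, 2, 3, 4, 5, 7, 8, 9, 10, 11, 12, 13, 14, 15, 16}
|((Z − Y) ∪ Z) ∪ X'| = 15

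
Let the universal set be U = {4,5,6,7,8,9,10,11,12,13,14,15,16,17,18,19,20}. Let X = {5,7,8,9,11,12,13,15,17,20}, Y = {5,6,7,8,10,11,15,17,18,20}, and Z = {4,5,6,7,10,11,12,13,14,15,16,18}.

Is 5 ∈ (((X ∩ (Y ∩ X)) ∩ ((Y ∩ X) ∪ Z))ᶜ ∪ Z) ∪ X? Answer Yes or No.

5 ∈ Y and 5 ∈ X, so 5 ∈ Y ∩ X
5 ∈ X and 5 ∈ (Y ∩ X), so 5 ∈ X ∩ (Y ∩ X)
5 ∈ Y and 5 ∈ X, so 5 ∈ Y ∩ X
5 ∈ (Y ∩ X) and 5 ∈ Z, so 5 ∈ (Y ∩ X) ∪ Z
5 ∈ (X ∩ (Y ∩ X)) and 5 ∈ ((Y ∩ X) ∪ Z), so 5 ∈ (X ∩ (Y ∩ X)) ∩ ((Y ∩ X) ∪ Z)
5 ∉ ((X ∩ (Y ∩ X)) ∩ ((Y ∩ X) ∪ Z))ᶜ since 5 ∈ ((X ∩ (Y ∩ X)) ∩ ((Y ∩ X) ∪ Z))
5 ∉ ((X ∩ (Y ∩ X)) ∩ ((Y ∩ X) ∪ Z))ᶜ and 5 ∈ Z, so 5 ∈ ((X ∩ (Y ∩ X)) ∩ ((Y ∩ X) ∪ Z))ᶜ ∪ Z
5 ∈ (((X ∩ (Y ∩ X)) ∩ ((Y ∩ X) ∪ Z))ᶜ ∪ Z) and 5 ∈ X, so 5 ∈ (((X ∩ (Y ∩ X)) ∩ ((Y ∩ X) ∪ Z))ᶜ ∪ Z) ∪ X

Yes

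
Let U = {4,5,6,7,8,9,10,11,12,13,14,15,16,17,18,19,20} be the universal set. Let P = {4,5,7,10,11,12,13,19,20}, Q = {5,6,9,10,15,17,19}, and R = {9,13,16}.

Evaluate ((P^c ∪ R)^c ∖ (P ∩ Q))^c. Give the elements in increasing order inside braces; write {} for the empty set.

P^c = {6,8,9,14,15,16,17,18}
P^c ∪ R = {6,8,9,13,14,15,16,17,18}
(P^c ∪ R)^c = {4,5,7,10,11,12,19,20}
P ∩ Q = {5,10,19}
(P^c ∪ R)^c ∖ (P ∩ Q) = {4,7,11,12,20}
((P^c ∪ R)^c ∖ (P ∩ Q))^c = {5,6,8,9,10,13,14,15,16,17,18,19}

{5,6,8,9,10,13,14,15,16,17,18,19}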